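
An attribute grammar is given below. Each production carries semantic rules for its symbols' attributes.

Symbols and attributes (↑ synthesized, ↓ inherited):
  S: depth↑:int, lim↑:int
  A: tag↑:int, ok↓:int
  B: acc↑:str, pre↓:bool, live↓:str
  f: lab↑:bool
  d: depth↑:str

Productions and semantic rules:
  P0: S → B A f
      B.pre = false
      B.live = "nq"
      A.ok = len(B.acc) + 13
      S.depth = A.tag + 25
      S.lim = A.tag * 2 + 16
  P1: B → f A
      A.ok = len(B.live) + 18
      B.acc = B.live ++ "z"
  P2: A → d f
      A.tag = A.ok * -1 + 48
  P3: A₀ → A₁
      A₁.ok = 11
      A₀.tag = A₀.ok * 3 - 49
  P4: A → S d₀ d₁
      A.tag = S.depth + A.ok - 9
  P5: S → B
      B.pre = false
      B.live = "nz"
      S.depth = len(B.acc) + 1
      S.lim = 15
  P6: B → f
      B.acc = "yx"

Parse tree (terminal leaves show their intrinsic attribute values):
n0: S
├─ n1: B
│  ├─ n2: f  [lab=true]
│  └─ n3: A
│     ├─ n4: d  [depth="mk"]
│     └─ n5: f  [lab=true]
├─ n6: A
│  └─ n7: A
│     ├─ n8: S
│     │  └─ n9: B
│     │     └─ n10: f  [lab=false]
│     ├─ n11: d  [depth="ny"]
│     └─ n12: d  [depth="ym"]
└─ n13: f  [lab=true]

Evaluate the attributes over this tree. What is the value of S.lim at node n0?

1. n1.pre = false  [false]
2. n1.live = "nq"  ["nq"]
3. n2.lab = true  [terminal]
4. n3.ok = 20  [len(B.live) + 18]
5. n4.depth = "mk"  [terminal]
6. n5.lab = true  [terminal]
7. n3.tag = 28  [A.ok * -1 + 48]
8. n1.acc = "nqz"  [B.live ++ "z"]
9. n6.ok = 16  [len(B.acc) + 13]
10. n7.ok = 11  [11]
11. n9.pre = false  [false]
12. n9.live = "nz"  ["nz"]
13. n10.lab = false  [terminal]
14. n9.acc = "yx"  ["yx"]
15. n8.depth = 3  [len(B.acc) + 1]
16. n8.lim = 15  [15]
17. n11.depth = "ny"  [terminal]
18. n12.depth = "ym"  [terminal]
19. n7.tag = 5  [S.depth + A.ok - 9]
20. n6.tag = -1  [A₀.ok * 3 - 49]
21. n13.lab = true  [terminal]
22. n0.depth = 24  [A.tag + 25]
23. n0.lim = 14  [A.tag * 2 + 16]

14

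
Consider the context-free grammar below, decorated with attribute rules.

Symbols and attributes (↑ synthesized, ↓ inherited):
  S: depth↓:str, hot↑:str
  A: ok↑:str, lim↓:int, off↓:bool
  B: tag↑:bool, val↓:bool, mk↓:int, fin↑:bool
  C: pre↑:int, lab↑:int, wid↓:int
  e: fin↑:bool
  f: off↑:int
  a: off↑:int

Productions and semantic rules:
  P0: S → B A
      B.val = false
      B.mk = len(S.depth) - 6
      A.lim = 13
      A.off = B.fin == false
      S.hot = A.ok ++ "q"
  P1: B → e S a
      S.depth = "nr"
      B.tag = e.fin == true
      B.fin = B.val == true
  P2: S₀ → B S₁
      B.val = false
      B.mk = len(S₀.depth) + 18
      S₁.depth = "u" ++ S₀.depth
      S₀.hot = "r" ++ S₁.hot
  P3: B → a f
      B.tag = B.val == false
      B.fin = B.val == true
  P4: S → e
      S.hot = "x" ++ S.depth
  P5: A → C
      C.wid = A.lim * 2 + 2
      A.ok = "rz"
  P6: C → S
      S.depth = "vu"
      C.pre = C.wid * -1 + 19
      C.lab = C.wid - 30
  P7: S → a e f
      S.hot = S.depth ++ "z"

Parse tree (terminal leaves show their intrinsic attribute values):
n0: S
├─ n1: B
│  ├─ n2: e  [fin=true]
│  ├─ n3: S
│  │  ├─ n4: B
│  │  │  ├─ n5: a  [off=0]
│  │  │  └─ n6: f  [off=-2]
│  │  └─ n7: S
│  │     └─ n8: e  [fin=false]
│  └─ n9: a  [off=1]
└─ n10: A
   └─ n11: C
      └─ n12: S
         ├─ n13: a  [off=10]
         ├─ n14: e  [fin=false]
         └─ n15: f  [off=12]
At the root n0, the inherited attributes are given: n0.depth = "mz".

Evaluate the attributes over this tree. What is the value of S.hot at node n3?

"rxunr"

1. n0.depth = "mz"  [given at root]
2. n1.val = false  [false]
3. n1.mk = -4  [len(S.depth) - 6]
4. n2.fin = true  [terminal]
5. n3.depth = "nr"  ["nr"]
6. n4.val = false  [false]
7. n4.mk = 20  [len(S₀.depth) + 18]
8. n5.off = 0  [terminal]
9. n6.off = -2  [terminal]
10. n4.tag = true  [B.val == false]
11. n4.fin = false  [B.val == true]
12. n7.depth = "unr"  ["u" ++ S₀.depth]
13. n8.fin = false  [terminal]
14. n7.hot = "xunr"  ["x" ++ S.depth]
15. n3.hot = "rxunr"  ["r" ++ S₁.hot]
16. n9.off = 1  [terminal]
17. n1.tag = true  [e.fin == true]
18. n1.fin = false  [B.val == true]
19. n10.lim = 13  [13]
20. n10.off = true  [B.fin == false]
21. n11.wid = 28  [A.lim * 2 + 2]
22. n12.depth = "vu"  ["vu"]
23. n13.off = 10  [terminal]
24. n14.fin = false  [terminal]
25. n15.off = 12  [terminal]
26. n12.hot = "vuz"  [S.depth ++ "z"]
27. n11.pre = -9  [C.wid * -1 + 19]
28. n11.lab = -2  [C.wid - 30]
29. n10.ok = "rz"  ["rz"]
30. n0.hot = "rzq"  [A.ok ++ "q"]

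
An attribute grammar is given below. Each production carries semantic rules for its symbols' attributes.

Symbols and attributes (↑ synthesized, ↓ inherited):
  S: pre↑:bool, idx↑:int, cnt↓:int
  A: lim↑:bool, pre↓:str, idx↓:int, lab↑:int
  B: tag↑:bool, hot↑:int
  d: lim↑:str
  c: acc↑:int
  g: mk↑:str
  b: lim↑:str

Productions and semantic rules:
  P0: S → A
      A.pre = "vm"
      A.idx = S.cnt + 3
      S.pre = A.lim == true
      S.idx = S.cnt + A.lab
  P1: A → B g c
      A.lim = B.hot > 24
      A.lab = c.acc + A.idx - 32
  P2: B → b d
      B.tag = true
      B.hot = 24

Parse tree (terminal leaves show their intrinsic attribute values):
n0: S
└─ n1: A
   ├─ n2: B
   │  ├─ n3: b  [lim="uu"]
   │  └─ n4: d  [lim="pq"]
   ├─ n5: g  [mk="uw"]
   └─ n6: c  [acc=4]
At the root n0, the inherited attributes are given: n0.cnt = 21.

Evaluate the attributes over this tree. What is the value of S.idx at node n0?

17

1. n0.cnt = 21  [given at root]
2. n1.pre = "vm"  ["vm"]
3. n1.idx = 24  [S.cnt + 3]
4. n3.lim = "uu"  [terminal]
5. n4.lim = "pq"  [terminal]
6. n2.tag = true  [true]
7. n2.hot = 24  [24]
8. n5.mk = "uw"  [terminal]
9. n6.acc = 4  [terminal]
10. n1.lim = false  [B.hot > 24]
11. n1.lab = -4  [c.acc + A.idx - 32]
12. n0.pre = false  [A.lim == true]
13. n0.idx = 17  [S.cnt + A.lab]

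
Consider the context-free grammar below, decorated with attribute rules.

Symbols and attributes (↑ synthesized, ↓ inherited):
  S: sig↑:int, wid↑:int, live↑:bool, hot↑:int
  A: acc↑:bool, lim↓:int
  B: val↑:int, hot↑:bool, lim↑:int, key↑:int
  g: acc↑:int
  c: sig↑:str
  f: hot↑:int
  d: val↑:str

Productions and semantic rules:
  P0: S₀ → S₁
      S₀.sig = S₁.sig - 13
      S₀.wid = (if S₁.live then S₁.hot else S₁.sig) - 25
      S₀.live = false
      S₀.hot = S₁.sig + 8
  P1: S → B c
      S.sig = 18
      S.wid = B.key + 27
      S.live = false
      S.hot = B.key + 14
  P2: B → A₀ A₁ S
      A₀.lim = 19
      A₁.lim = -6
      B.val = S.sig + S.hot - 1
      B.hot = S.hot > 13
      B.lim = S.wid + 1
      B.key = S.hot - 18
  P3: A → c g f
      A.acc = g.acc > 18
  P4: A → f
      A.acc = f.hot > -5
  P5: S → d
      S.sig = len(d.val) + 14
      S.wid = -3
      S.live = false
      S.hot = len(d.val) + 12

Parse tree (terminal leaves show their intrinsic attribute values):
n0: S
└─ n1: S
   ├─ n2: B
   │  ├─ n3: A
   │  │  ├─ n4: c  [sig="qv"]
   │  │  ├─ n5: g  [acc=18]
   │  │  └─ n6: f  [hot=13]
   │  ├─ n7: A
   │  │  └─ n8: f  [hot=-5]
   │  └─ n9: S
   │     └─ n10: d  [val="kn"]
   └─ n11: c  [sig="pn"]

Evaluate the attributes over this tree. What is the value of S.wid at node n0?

1. n3.lim = 19  [19]
2. n4.sig = "qv"  [terminal]
3. n5.acc = 18  [terminal]
4. n6.hot = 13  [terminal]
5. n3.acc = false  [g.acc > 18]
6. n7.lim = -6  [-6]
7. n8.hot = -5  [terminal]
8. n7.acc = false  [f.hot > -5]
9. n10.val = "kn"  [terminal]
10. n9.sig = 16  [len(d.val) + 14]
11. n9.wid = -3  [-3]
12. n9.live = false  [false]
13. n9.hot = 14  [len(d.val) + 12]
14. n2.val = 29  [S.sig + S.hot - 1]
15. n2.hot = true  [S.hot > 13]
16. n2.lim = -2  [S.wid + 1]
17. n2.key = -4  [S.hot - 18]
18. n11.sig = "pn"  [terminal]
19. n1.sig = 18  [18]
20. n1.wid = 23  [B.key + 27]
21. n1.live = false  [false]
22. n1.hot = 10  [B.key + 14]
23. n0.sig = 5  [S₁.sig - 13]
24. n0.wid = -7  [(if S₁.live then S₁.hot else S₁.sig) - 25]
25. n0.live = false  [false]
26. n0.hot = 26  [S₁.sig + 8]

-7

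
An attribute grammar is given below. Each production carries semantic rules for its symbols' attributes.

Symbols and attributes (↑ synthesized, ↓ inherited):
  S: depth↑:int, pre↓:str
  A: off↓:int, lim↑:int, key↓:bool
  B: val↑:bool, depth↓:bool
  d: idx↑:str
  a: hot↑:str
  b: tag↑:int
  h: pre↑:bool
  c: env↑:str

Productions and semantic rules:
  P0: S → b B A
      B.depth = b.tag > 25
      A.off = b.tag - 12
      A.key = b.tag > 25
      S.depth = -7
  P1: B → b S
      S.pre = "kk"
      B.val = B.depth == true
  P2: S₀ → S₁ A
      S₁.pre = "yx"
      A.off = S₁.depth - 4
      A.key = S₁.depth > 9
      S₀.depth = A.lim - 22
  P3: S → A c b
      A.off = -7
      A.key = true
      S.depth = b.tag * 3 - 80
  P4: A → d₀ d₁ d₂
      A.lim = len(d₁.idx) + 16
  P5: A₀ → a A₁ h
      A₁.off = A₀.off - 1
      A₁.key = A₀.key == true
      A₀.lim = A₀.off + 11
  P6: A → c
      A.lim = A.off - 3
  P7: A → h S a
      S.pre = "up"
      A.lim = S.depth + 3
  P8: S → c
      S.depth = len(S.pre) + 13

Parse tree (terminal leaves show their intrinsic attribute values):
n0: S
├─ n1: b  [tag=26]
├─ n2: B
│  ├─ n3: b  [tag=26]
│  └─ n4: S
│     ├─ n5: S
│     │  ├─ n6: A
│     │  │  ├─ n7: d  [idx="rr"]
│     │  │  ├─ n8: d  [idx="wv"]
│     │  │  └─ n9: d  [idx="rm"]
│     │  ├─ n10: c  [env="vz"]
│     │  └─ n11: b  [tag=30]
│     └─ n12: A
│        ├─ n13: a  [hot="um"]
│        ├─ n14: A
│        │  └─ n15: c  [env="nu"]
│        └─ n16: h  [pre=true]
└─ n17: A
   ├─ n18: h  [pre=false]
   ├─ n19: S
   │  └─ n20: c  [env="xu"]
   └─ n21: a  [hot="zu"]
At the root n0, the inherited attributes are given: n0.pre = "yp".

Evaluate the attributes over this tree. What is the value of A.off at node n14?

5

1. n0.pre = "yp"  [given at root]
2. n1.tag = 26  [terminal]
3. n2.depth = true  [b.tag > 25]
4. n3.tag = 26  [terminal]
5. n4.pre = "kk"  ["kk"]
6. n5.pre = "yx"  ["yx"]
7. n6.off = -7  [-7]
8. n6.key = true  [true]
9. n7.idx = "rr"  [terminal]
10. n8.idx = "wv"  [terminal]
11. n9.idx = "rm"  [terminal]
12. n6.lim = 18  [len(d₁.idx) + 16]
13. n10.env = "vz"  [terminal]
14. n11.tag = 30  [terminal]
15. n5.depth = 10  [b.tag * 3 - 80]
16. n12.off = 6  [S₁.depth - 4]
17. n12.key = true  [S₁.depth > 9]
18. n13.hot = "um"  [terminal]
19. n14.off = 5  [A₀.off - 1]
20. n14.key = true  [A₀.key == true]
21. n15.env = "nu"  [terminal]
22. n14.lim = 2  [A.off - 3]
23. n16.pre = true  [terminal]
24. n12.lim = 17  [A₀.off + 11]
25. n4.depth = -5  [A.lim - 22]
26. n2.val = true  [B.depth == true]
27. n17.off = 14  [b.tag - 12]
28. n17.key = true  [b.tag > 25]
29. n18.pre = false  [terminal]
30. n19.pre = "up"  ["up"]
31. n20.env = "xu"  [terminal]
32. n19.depth = 15  [len(S.pre) + 13]
33. n21.hot = "zu"  [terminal]
34. n17.lim = 18  [S.depth + 3]
35. n0.depth = -7  [-7]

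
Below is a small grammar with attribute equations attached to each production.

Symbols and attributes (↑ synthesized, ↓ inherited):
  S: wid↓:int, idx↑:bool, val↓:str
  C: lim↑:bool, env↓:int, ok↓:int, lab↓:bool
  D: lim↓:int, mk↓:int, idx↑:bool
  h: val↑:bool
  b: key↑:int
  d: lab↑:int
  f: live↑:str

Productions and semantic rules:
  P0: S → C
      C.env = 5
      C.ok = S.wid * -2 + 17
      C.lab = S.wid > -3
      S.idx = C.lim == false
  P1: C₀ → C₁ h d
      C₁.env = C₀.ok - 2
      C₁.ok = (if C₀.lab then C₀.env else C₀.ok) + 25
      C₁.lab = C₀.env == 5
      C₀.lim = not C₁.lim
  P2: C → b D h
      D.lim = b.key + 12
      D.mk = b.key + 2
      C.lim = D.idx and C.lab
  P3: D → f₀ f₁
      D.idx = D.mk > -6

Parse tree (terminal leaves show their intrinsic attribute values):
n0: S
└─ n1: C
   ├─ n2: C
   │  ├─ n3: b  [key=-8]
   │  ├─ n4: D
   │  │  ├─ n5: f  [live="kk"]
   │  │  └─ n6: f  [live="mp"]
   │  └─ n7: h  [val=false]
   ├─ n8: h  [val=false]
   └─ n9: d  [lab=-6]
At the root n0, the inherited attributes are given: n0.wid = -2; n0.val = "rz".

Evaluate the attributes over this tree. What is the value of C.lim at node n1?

1. n0.wid = -2  [given at root]
2. n0.val = "rz"  [given at root]
3. n1.env = 5  [5]
4. n1.ok = 21  [S.wid * -2 + 17]
5. n1.lab = true  [S.wid > -3]
6. n2.env = 19  [C₀.ok - 2]
7. n2.ok = 30  [(if C₀.lab then C₀.env else C₀.ok) + 25]
8. n2.lab = true  [C₀.env == 5]
9. n3.key = -8  [terminal]
10. n4.lim = 4  [b.key + 12]
11. n4.mk = -6  [b.key + 2]
12. n5.live = "kk"  [terminal]
13. n6.live = "mp"  [terminal]
14. n4.idx = false  [D.mk > -6]
15. n7.val = false  [terminal]
16. n2.lim = false  [D.idx and C.lab]
17. n8.val = false  [terminal]
18. n9.lab = -6  [terminal]
19. n1.lim = true  [not C₁.lim]
20. n0.idx = false  [C.lim == false]

true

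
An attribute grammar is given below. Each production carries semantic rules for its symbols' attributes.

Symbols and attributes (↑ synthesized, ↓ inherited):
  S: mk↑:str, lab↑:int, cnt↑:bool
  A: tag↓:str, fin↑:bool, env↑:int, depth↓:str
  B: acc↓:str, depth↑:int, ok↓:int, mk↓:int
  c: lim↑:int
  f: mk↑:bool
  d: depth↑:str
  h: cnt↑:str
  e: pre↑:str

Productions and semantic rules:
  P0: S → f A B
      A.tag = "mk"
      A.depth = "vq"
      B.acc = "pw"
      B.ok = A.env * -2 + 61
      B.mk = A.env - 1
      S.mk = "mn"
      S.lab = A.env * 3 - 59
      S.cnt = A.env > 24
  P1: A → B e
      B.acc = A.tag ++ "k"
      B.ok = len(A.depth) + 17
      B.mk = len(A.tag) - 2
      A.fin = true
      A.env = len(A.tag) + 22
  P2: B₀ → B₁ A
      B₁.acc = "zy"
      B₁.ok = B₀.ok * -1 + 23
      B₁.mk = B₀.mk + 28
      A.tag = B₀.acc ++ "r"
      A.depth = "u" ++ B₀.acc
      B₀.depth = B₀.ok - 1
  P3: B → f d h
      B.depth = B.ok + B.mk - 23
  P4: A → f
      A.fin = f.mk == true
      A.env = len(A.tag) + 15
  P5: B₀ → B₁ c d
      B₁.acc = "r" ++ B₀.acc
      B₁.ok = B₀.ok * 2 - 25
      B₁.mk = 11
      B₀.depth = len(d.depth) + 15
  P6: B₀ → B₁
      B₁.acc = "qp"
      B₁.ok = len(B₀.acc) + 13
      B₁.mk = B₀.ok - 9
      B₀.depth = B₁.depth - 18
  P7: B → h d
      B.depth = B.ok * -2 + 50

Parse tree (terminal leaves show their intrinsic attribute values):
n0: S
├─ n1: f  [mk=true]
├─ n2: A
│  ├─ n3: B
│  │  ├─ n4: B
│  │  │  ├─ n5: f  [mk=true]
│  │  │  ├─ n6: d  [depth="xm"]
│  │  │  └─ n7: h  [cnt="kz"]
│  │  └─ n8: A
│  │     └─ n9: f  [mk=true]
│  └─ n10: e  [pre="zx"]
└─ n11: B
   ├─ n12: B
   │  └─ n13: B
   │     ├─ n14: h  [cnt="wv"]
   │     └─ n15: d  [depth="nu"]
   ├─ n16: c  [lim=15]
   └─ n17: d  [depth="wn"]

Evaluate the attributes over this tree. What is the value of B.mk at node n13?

-8

1. n1.mk = true  [terminal]
2. n2.tag = "mk"  ["mk"]
3. n2.depth = "vq"  ["vq"]
4. n3.acc = "mkk"  [A.tag ++ "k"]
5. n3.ok = 19  [len(A.depth) + 17]
6. n3.mk = 0  [len(A.tag) - 2]
7. n4.acc = "zy"  ["zy"]
8. n4.ok = 4  [B₀.ok * -1 + 23]
9. n4.mk = 28  [B₀.mk + 28]
10. n5.mk = true  [terminal]
11. n6.depth = "xm"  [terminal]
12. n7.cnt = "kz"  [terminal]
13. n4.depth = 9  [B.ok + B.mk - 23]
14. n8.tag = "mkkr"  [B₀.acc ++ "r"]
15. n8.depth = "umkk"  ["u" ++ B₀.acc]
16. n9.mk = true  [terminal]
17. n8.fin = true  [f.mk == true]
18. n8.env = 19  [len(A.tag) + 15]
19. n3.depth = 18  [B₀.ok - 1]
20. n10.pre = "zx"  [terminal]
21. n2.fin = true  [true]
22. n2.env = 24  [len(A.tag) + 22]
23. n11.acc = "pw"  ["pw"]
24. n11.ok = 13  [A.env * -2 + 61]
25. n11.mk = 23  [A.env - 1]
26. n12.acc = "rpw"  ["r" ++ B₀.acc]
27. n12.ok = 1  [B₀.ok * 2 - 25]
28. n12.mk = 11  [11]
29. n13.acc = "qp"  ["qp"]
30. n13.ok = 16  [len(B₀.acc) + 13]
31. n13.mk = -8  [B₀.ok - 9]
32. n14.cnt = "wv"  [terminal]
33. n15.depth = "nu"  [terminal]
34. n13.depth = 18  [B.ok * -2 + 50]
35. n12.depth = 0  [B₁.depth - 18]
36. n16.lim = 15  [terminal]
37. n17.depth = "wn"  [terminal]
38. n11.depth = 17  [len(d.depth) + 15]
39. n0.mk = "mn"  ["mn"]
40. n0.lab = 13  [A.env * 3 - 59]
41. n0.cnt = false  [A.env > 24]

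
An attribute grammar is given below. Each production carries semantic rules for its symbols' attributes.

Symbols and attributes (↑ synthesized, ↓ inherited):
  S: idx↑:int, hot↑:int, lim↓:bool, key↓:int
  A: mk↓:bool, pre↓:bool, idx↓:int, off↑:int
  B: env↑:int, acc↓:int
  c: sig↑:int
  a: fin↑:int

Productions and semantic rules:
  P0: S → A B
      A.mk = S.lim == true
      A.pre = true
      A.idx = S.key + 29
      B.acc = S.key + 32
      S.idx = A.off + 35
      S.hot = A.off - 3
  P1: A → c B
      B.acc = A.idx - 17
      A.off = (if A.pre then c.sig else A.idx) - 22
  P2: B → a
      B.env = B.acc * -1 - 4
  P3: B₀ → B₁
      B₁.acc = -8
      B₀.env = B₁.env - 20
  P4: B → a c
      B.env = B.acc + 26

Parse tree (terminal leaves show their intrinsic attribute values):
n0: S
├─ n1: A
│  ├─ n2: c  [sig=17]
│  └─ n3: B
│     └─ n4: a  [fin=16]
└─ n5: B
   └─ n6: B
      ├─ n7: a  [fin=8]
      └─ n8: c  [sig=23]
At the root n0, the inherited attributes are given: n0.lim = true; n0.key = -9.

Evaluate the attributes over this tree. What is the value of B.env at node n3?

1. n0.lim = true  [given at root]
2. n0.key = -9  [given at root]
3. n1.mk = true  [S.lim == true]
4. n1.pre = true  [true]
5. n1.idx = 20  [S.key + 29]
6. n2.sig = 17  [terminal]
7. n3.acc = 3  [A.idx - 17]
8. n4.fin = 16  [terminal]
9. n3.env = -7  [B.acc * -1 - 4]
10. n1.off = -5  [(if A.pre then c.sig else A.idx) - 22]
11. n5.acc = 23  [S.key + 32]
12. n6.acc = -8  [-8]
13. n7.fin = 8  [terminal]
14. n8.sig = 23  [terminal]
15. n6.env = 18  [B.acc + 26]
16. n5.env = -2  [B₁.env - 20]
17. n0.idx = 30  [A.off + 35]
18. n0.hot = -8  [A.off - 3]

-7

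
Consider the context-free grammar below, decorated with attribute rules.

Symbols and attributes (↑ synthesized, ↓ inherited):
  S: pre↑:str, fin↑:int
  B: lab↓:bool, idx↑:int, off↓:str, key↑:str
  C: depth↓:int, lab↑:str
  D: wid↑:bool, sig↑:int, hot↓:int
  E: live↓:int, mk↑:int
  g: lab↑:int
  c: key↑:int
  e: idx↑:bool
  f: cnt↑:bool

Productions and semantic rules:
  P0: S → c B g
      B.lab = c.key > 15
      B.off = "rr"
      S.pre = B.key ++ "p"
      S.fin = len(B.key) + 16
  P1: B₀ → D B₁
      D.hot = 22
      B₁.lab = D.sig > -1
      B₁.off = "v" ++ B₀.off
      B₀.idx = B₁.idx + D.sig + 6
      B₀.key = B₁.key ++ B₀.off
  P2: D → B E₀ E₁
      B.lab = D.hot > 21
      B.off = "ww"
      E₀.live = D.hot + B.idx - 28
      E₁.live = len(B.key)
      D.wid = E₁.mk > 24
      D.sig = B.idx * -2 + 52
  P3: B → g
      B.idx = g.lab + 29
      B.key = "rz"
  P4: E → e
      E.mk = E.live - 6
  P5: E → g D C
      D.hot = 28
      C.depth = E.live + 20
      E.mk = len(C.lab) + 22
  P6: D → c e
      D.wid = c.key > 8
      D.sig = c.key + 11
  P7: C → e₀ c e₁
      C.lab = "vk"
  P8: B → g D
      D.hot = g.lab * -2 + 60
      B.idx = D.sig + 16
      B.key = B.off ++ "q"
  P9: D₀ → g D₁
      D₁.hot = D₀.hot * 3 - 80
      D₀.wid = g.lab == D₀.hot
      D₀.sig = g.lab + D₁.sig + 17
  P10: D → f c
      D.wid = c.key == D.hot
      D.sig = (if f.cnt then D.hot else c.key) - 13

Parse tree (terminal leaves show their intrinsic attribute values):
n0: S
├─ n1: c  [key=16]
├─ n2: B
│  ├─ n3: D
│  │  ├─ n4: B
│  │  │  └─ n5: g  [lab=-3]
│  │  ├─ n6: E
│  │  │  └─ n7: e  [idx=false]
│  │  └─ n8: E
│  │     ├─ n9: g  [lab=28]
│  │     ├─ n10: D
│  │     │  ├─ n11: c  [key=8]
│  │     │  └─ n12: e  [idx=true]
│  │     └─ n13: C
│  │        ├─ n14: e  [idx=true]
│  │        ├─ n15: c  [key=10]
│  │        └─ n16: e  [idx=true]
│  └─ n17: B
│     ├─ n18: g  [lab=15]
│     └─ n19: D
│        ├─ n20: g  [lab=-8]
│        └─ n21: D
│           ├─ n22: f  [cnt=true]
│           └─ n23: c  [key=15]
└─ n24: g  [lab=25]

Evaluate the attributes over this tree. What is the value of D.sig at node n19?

6

1. n1.key = 16  [terminal]
2. n2.lab = true  [c.key > 15]
3. n2.off = "rr"  ["rr"]
4. n3.hot = 22  [22]
5. n4.lab = true  [D.hot > 21]
6. n4.off = "ww"  ["ww"]
7. n5.lab = -3  [terminal]
8. n4.idx = 26  [g.lab + 29]
9. n4.key = "rz"  ["rz"]
10. n6.live = 20  [D.hot + B.idx - 28]
11. n7.idx = false  [terminal]
12. n6.mk = 14  [E.live - 6]
13. n8.live = 2  [len(B.key)]
14. n9.lab = 28  [terminal]
15. n10.hot = 28  [28]
16. n11.key = 8  [terminal]
17. n12.idx = true  [terminal]
18. n10.wid = false  [c.key > 8]
19. n10.sig = 19  [c.key + 11]
20. n13.depth = 22  [E.live + 20]
21. n14.idx = true  [terminal]
22. n15.key = 10  [terminal]
23. n16.idx = true  [terminal]
24. n13.lab = "vk"  ["vk"]
25. n8.mk = 24  [len(C.lab) + 22]
26. n3.wid = false  [E₁.mk > 24]
27. n3.sig = 0  [B.idx * -2 + 52]
28. n17.lab = true  [D.sig > -1]
29. n17.off = "vrr"  ["v" ++ B₀.off]
30. n18.lab = 15  [terminal]
31. n19.hot = 30  [g.lab * -2 + 60]
32. n20.lab = -8  [terminal]
33. n21.hot = 10  [D₀.hot * 3 - 80]
34. n22.cnt = true  [terminal]
35. n23.key = 15  [terminal]
36. n21.wid = false  [c.key == D.hot]
37. n21.sig = -3  [(if f.cnt then D.hot else c.key) - 13]
38. n19.wid = false  [g.lab == D₀.hot]
39. n19.sig = 6  [g.lab + D₁.sig + 17]
40. n17.idx = 22  [D.sig + 16]
41. n17.key = "vrrq"  [B.off ++ "q"]
42. n2.idx = 28  [B₁.idx + D.sig + 6]
43. n2.key = "vrrqrr"  [B₁.key ++ B₀.off]
44. n24.lab = 25  [terminal]
45. n0.pre = "vrrqrrp"  [B.key ++ "p"]
46. n0.fin = 22  [len(B.key) + 16]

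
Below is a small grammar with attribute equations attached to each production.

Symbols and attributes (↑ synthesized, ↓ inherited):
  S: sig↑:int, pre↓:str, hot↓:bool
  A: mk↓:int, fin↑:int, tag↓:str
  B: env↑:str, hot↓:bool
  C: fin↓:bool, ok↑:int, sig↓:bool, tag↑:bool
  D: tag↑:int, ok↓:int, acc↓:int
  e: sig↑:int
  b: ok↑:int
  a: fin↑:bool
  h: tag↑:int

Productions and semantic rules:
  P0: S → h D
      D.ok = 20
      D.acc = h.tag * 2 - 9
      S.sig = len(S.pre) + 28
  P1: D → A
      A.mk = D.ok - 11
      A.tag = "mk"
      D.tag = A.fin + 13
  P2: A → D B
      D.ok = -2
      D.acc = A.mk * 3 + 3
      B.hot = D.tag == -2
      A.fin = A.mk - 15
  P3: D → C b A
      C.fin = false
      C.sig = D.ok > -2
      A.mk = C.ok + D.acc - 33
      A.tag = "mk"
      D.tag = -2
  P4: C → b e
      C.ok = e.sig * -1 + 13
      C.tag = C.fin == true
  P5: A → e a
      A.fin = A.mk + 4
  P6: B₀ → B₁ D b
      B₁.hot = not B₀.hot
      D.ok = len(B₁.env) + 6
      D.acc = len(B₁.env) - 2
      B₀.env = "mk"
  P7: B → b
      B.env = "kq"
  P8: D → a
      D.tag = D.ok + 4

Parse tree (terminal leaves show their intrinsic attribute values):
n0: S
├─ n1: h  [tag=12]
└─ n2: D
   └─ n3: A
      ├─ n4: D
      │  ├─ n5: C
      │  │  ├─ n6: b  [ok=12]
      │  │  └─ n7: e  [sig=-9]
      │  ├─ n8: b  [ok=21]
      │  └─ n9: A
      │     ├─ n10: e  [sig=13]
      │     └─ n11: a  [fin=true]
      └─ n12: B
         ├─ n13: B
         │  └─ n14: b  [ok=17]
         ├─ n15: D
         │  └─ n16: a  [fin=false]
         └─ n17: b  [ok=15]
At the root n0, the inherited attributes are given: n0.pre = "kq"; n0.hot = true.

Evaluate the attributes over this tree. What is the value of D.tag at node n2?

7

1. n0.pre = "kq"  [given at root]
2. n0.hot = true  [given at root]
3. n1.tag = 12  [terminal]
4. n2.ok = 20  [20]
5. n2.acc = 15  [h.tag * 2 - 9]
6. n3.mk = 9  [D.ok - 11]
7. n3.tag = "mk"  ["mk"]
8. n4.ok = -2  [-2]
9. n4.acc = 30  [A.mk * 3 + 3]
10. n5.fin = false  [false]
11. n5.sig = false  [D.ok > -2]
12. n6.ok = 12  [terminal]
13. n7.sig = -9  [terminal]
14. n5.ok = 22  [e.sig * -1 + 13]
15. n5.tag = false  [C.fin == true]
16. n8.ok = 21  [terminal]
17. n9.mk = 19  [C.ok + D.acc - 33]
18. n9.tag = "mk"  ["mk"]
19. n10.sig = 13  [terminal]
20. n11.fin = true  [terminal]
21. n9.fin = 23  [A.mk + 4]
22. n4.tag = -2  [-2]
23. n12.hot = true  [D.tag == -2]
24. n13.hot = false  [not B₀.hot]
25. n14.ok = 17  [terminal]
26. n13.env = "kq"  ["kq"]
27. n15.ok = 8  [len(B₁.env) + 6]
28. n15.acc = 0  [len(B₁.env) - 2]
29. n16.fin = false  [terminal]
30. n15.tag = 12  [D.ok + 4]
31. n17.ok = 15  [terminal]
32. n12.env = "mk"  ["mk"]
33. n3.fin = -6  [A.mk - 15]
34. n2.tag = 7  [A.fin + 13]
35. n0.sig = 30  [len(S.pre) + 28]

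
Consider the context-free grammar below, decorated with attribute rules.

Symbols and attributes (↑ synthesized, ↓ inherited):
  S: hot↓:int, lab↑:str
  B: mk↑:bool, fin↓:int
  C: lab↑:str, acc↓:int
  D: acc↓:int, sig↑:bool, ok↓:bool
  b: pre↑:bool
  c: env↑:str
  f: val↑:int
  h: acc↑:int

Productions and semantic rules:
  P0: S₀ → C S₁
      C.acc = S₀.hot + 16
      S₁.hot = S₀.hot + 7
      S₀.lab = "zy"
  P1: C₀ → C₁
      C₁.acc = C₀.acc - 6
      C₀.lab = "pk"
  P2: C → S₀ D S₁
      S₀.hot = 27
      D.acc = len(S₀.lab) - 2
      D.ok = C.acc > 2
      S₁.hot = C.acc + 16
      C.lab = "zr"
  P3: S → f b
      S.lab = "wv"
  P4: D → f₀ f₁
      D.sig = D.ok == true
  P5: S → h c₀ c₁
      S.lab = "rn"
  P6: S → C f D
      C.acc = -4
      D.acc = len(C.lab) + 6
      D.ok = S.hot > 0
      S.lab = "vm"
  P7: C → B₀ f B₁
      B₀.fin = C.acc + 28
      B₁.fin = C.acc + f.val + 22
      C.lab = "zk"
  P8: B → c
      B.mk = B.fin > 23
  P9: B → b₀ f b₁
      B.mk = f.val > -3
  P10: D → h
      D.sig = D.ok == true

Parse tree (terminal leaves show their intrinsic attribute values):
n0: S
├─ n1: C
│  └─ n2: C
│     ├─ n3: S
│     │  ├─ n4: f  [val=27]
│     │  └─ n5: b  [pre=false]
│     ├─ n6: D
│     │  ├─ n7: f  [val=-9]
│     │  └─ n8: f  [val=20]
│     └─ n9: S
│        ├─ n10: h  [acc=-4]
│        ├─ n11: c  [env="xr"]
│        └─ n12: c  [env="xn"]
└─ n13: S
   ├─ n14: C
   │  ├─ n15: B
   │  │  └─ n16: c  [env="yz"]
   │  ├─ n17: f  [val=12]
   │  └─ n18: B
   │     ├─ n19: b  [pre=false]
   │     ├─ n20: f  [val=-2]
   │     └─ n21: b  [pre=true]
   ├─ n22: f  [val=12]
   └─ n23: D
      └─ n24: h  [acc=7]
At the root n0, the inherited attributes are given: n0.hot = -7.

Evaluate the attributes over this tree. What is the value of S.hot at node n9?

19

1. n0.hot = -7  [given at root]
2. n1.acc = 9  [S₀.hot + 16]
3. n2.acc = 3  [C₀.acc - 6]
4. n3.hot = 27  [27]
5. n4.val = 27  [terminal]
6. n5.pre = false  [terminal]
7. n3.lab = "wv"  ["wv"]
8. n6.acc = 0  [len(S₀.lab) - 2]
9. n6.ok = true  [C.acc > 2]
10. n7.val = -9  [terminal]
11. n8.val = 20  [terminal]
12. n6.sig = true  [D.ok == true]
13. n9.hot = 19  [C.acc + 16]
14. n10.acc = -4  [terminal]
15. n11.env = "xr"  [terminal]
16. n12.env = "xn"  [terminal]
17. n9.lab = "rn"  ["rn"]
18. n2.lab = "zr"  ["zr"]
19. n1.lab = "pk"  ["pk"]
20. n13.hot = 0  [S₀.hot + 7]
21. n14.acc = -4  [-4]
22. n15.fin = 24  [C.acc + 28]
23. n16.env = "yz"  [terminal]
24. n15.mk = true  [B.fin > 23]
25. n17.val = 12  [terminal]
26. n18.fin = 30  [C.acc + f.val + 22]
27. n19.pre = false  [terminal]
28. n20.val = -2  [terminal]
29. n21.pre = true  [terminal]
30. n18.mk = true  [f.val > -3]
31. n14.lab = "zk"  ["zk"]
32. n22.val = 12  [terminal]
33. n23.acc = 8  [len(C.lab) + 6]
34. n23.ok = false  [S.hot > 0]
35. n24.acc = 7  [terminal]
36. n23.sig = false  [D.ok == true]
37. n13.lab = "vm"  ["vm"]
38. n0.lab = "zy"  ["zy"]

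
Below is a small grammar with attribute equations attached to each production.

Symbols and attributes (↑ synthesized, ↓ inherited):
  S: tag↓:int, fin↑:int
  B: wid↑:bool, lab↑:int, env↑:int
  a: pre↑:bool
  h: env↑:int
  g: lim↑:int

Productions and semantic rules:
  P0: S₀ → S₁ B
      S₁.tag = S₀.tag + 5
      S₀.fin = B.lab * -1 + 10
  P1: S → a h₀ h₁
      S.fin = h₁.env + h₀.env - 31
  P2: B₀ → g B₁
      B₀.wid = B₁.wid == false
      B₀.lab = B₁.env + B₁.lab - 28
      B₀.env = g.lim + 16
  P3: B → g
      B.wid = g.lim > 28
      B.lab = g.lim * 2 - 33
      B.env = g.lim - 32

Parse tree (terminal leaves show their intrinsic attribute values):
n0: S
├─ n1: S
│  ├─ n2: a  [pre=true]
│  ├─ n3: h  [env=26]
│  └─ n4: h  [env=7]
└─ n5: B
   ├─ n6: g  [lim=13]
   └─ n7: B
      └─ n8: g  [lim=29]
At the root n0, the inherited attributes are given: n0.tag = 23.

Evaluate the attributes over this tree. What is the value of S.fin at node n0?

16

1. n0.tag = 23  [given at root]
2. n1.tag = 28  [S₀.tag + 5]
3. n2.pre = true  [terminal]
4. n3.env = 26  [terminal]
5. n4.env = 7  [terminal]
6. n1.fin = 2  [h₁.env + h₀.env - 31]
7. n6.lim = 13  [terminal]
8. n8.lim = 29  [terminal]
9. n7.wid = true  [g.lim > 28]
10. n7.lab = 25  [g.lim * 2 - 33]
11. n7.env = -3  [g.lim - 32]
12. n5.wid = false  [B₁.wid == false]
13. n5.lab = -6  [B₁.env + B₁.lab - 28]
14. n5.env = 29  [g.lim + 16]
15. n0.fin = 16  [B.lab * -1 + 10]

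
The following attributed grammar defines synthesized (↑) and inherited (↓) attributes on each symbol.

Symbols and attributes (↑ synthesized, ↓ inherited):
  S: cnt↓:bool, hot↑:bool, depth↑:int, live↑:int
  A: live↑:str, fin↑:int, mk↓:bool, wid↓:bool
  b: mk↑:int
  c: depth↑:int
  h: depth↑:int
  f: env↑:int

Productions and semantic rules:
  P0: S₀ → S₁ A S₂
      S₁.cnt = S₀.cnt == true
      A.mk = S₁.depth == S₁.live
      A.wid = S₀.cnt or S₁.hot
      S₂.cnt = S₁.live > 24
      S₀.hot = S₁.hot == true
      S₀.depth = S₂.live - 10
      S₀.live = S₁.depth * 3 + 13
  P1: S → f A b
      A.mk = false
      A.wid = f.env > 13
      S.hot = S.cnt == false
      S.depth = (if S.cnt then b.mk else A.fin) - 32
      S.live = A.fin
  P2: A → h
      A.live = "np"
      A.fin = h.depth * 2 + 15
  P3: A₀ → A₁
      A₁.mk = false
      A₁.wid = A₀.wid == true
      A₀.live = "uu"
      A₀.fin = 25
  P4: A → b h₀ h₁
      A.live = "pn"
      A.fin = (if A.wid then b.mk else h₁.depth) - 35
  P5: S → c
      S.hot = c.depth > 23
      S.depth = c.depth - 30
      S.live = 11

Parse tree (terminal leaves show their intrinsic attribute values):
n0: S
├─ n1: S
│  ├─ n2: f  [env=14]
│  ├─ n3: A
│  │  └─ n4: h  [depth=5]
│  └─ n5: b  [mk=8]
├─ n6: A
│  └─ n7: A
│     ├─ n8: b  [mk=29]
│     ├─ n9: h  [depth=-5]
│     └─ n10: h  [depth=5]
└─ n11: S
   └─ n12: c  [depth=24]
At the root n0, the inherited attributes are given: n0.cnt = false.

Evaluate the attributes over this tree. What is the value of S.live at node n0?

1. n0.cnt = false  [given at root]
2. n1.cnt = false  [S₀.cnt == true]
3. n2.env = 14  [terminal]
4. n3.mk = false  [false]
5. n3.wid = true  [f.env > 13]
6. n4.depth = 5  [terminal]
7. n3.live = "np"  ["np"]
8. n3.fin = 25  [h.depth * 2 + 15]
9. n5.mk = 8  [terminal]
10. n1.hot = true  [S.cnt == false]
11. n1.depth = -7  [(if S.cnt then b.mk else A.fin) - 32]
12. n1.live = 25  [A.fin]
13. n6.mk = false  [S₁.depth == S₁.live]
14. n6.wid = true  [S₀.cnt or S₁.hot]
15. n7.mk = false  [false]
16. n7.wid = true  [A₀.wid == true]
17. n8.mk = 29  [terminal]
18. n9.depth = -5  [terminal]
19. n10.depth = 5  [terminal]
20. n7.live = "pn"  ["pn"]
21. n7.fin = -6  [(if A.wid then b.mk else h₁.depth) - 35]
22. n6.live = "uu"  ["uu"]
23. n6.fin = 25  [25]
24. n11.cnt = true  [S₁.live > 24]
25. n12.depth = 24  [terminal]
26. n11.hot = true  [c.depth > 23]
27. n11.depth = -6  [c.depth - 30]
28. n11.live = 11  [11]
29. n0.hot = true  [S₁.hot == true]
30. n0.depth = 1  [S₂.live - 10]
31. n0.live = -8  [S₁.depth * 3 + 13]

-8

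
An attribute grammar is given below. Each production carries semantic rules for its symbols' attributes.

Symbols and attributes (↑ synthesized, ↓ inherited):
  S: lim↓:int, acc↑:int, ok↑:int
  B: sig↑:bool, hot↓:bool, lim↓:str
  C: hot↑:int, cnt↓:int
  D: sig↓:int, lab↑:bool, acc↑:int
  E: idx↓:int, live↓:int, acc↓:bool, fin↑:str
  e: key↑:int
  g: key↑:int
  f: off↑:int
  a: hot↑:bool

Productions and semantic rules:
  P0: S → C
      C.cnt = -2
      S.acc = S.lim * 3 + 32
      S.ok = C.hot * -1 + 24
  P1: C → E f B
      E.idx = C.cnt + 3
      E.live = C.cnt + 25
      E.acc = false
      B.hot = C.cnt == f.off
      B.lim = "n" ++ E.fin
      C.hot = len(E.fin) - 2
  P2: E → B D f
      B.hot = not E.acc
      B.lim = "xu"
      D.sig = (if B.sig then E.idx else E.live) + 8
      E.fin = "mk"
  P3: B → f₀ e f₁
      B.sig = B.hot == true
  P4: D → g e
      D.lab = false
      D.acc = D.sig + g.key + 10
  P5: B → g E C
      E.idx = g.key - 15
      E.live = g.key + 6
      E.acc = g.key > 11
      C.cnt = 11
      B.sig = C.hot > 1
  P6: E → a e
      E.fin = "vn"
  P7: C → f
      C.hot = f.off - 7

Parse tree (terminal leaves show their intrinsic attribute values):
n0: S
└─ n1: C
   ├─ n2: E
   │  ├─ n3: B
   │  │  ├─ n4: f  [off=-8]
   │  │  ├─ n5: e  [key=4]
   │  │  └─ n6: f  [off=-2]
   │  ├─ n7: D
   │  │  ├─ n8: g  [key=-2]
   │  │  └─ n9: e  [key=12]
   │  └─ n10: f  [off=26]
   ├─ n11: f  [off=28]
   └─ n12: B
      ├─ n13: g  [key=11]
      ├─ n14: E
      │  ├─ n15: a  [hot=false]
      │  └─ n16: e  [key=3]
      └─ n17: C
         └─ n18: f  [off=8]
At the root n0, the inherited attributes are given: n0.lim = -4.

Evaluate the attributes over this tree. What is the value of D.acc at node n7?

1. n0.lim = -4  [given at root]
2. n1.cnt = -2  [-2]
3. n2.idx = 1  [C.cnt + 3]
4. n2.live = 23  [C.cnt + 25]
5. n2.acc = false  [false]
6. n3.hot = true  [not E.acc]
7. n3.lim = "xu"  ["xu"]
8. n4.off = -8  [terminal]
9. n5.key = 4  [terminal]
10. n6.off = -2  [terminal]
11. n3.sig = true  [B.hot == true]
12. n7.sig = 9  [(if B.sig then E.idx else E.live) + 8]
13. n8.key = -2  [terminal]
14. n9.key = 12  [terminal]
15. n7.lab = false  [false]
16. n7.acc = 17  [D.sig + g.key + 10]
17. n10.off = 26  [terminal]
18. n2.fin = "mk"  ["mk"]
19. n11.off = 28  [terminal]
20. n12.hot = false  [C.cnt == f.off]
21. n12.lim = "nmk"  ["n" ++ E.fin]
22. n13.key = 11  [terminal]
23. n14.idx = -4  [g.key - 15]
24. n14.live = 17  [g.key + 6]
25. n14.acc = false  [g.key > 11]
26. n15.hot = false  [terminal]
27. n16.key = 3  [terminal]
28. n14.fin = "vn"  ["vn"]
29. n17.cnt = 11  [11]
30. n18.off = 8  [terminal]
31. n17.hot = 1  [f.off - 7]
32. n12.sig = false  [C.hot > 1]
33. n1.hot = 0  [len(E.fin) - 2]
34. n0.acc = 20  [S.lim * 3 + 32]
35. n0.ok = 24  [C.hot * -1 + 24]

17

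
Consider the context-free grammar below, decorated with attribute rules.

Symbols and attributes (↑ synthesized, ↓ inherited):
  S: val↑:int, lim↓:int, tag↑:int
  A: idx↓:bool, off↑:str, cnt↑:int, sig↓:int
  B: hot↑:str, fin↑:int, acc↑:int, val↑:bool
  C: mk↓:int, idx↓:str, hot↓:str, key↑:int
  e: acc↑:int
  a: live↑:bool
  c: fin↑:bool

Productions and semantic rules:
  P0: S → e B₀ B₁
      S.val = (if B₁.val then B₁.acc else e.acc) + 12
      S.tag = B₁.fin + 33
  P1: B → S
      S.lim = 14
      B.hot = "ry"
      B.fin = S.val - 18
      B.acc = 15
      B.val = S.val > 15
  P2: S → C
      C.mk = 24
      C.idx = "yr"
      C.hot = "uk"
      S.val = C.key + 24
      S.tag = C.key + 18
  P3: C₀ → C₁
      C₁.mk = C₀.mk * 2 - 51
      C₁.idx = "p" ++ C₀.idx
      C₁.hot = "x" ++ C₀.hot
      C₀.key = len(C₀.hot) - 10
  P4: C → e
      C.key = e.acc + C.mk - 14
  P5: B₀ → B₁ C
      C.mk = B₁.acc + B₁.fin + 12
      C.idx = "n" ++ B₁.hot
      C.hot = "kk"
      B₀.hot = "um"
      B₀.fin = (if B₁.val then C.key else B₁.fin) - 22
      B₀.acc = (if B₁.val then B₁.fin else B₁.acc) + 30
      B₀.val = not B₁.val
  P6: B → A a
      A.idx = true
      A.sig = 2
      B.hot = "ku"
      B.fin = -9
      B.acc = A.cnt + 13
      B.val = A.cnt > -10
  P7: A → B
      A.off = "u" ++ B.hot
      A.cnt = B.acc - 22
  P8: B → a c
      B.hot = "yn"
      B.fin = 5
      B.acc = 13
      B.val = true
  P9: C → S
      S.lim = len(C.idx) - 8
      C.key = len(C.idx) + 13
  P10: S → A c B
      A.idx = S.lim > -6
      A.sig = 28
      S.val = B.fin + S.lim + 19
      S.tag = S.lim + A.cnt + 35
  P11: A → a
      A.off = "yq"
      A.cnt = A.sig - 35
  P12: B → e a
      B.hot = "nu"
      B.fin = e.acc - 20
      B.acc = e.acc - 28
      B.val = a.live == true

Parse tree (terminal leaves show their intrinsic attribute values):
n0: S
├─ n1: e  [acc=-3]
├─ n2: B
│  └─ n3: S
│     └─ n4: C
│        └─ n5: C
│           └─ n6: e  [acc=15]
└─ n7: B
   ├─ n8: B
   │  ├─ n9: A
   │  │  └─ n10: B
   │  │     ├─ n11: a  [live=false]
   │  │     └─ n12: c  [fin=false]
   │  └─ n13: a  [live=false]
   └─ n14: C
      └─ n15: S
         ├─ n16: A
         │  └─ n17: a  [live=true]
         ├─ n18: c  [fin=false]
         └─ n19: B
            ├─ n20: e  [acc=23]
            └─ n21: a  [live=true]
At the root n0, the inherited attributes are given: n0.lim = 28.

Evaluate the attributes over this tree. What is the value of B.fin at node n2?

-2

1. n0.lim = 28  [given at root]
2. n1.acc = -3  [terminal]
3. n3.lim = 14  [14]
4. n4.mk = 24  [24]
5. n4.idx = "yr"  ["yr"]
6. n4.hot = "uk"  ["uk"]
7. n5.mk = -3  [C₀.mk * 2 - 51]
8. n5.idx = "pyr"  ["p" ++ C₀.idx]
9. n5.hot = "xuk"  ["x" ++ C₀.hot]
10. n6.acc = 15  [terminal]
11. n5.key = -2  [e.acc + C.mk - 14]
12. n4.key = -8  [len(C₀.hot) - 10]
13. n3.val = 16  [C.key + 24]
14. n3.tag = 10  [C.key + 18]
15. n2.hot = "ry"  ["ry"]
16. n2.fin = -2  [S.val - 18]
17. n2.acc = 15  [15]
18. n2.val = true  [S.val > 15]
19. n9.idx = true  [true]
20. n9.sig = 2  [2]
21. n11.live = false  [terminal]
22. n12.fin = false  [terminal]
23. n10.hot = "yn"  ["yn"]
24. n10.fin = 5  [5]
25. n10.acc = 13  [13]
26. n10.val = true  [true]
27. n9.off = "uyn"  ["u" ++ B.hot]
28. n9.cnt = -9  [B.acc - 22]
29. n13.live = false  [terminal]
30. n8.hot = "ku"  ["ku"]
31. n8.fin = -9  [-9]
32. n8.acc = 4  [A.cnt + 13]
33. n8.val = true  [A.cnt > -10]
34. n14.mk = 7  [B₁.acc + B₁.fin + 12]
35. n14.idx = "nku"  ["n" ++ B₁.hot]
36. n14.hot = "kk"  ["kk"]
37. n15.lim = -5  [len(C.idx) - 8]
38. n16.idx = true  [S.lim > -6]
39. n16.sig = 28  [28]
40. n17.live = true  [terminal]
41. n16.off = "yq"  ["yq"]
42. n16.cnt = -7  [A.sig - 35]
43. n18.fin = false  [terminal]
44. n20.acc = 23  [terminal]
45. n21.live = true  [terminal]
46. n19.hot = "nu"  ["nu"]
47. n19.fin = 3  [e.acc - 20]
48. n19.acc = -5  [e.acc - 28]
49. n19.val = true  [a.live == true]
50. n15.val = 17  [B.fin + S.lim + 19]
51. n15.tag = 23  [S.lim + A.cnt + 35]
52. n14.key = 16  [len(C.idx) + 13]
53. n7.hot = "um"  ["um"]
54. n7.fin = -6  [(if B₁.val then C.key else B₁.fin) - 22]
55. n7.acc = 21  [(if B₁.val then B₁.fin else B₁.acc) + 30]
56. n7.val = false  [not B₁.val]
57. n0.val = 9  [(if B₁.val then B₁.acc else e.acc) + 12]
58. n0.tag = 27  [B₁.fin + 33]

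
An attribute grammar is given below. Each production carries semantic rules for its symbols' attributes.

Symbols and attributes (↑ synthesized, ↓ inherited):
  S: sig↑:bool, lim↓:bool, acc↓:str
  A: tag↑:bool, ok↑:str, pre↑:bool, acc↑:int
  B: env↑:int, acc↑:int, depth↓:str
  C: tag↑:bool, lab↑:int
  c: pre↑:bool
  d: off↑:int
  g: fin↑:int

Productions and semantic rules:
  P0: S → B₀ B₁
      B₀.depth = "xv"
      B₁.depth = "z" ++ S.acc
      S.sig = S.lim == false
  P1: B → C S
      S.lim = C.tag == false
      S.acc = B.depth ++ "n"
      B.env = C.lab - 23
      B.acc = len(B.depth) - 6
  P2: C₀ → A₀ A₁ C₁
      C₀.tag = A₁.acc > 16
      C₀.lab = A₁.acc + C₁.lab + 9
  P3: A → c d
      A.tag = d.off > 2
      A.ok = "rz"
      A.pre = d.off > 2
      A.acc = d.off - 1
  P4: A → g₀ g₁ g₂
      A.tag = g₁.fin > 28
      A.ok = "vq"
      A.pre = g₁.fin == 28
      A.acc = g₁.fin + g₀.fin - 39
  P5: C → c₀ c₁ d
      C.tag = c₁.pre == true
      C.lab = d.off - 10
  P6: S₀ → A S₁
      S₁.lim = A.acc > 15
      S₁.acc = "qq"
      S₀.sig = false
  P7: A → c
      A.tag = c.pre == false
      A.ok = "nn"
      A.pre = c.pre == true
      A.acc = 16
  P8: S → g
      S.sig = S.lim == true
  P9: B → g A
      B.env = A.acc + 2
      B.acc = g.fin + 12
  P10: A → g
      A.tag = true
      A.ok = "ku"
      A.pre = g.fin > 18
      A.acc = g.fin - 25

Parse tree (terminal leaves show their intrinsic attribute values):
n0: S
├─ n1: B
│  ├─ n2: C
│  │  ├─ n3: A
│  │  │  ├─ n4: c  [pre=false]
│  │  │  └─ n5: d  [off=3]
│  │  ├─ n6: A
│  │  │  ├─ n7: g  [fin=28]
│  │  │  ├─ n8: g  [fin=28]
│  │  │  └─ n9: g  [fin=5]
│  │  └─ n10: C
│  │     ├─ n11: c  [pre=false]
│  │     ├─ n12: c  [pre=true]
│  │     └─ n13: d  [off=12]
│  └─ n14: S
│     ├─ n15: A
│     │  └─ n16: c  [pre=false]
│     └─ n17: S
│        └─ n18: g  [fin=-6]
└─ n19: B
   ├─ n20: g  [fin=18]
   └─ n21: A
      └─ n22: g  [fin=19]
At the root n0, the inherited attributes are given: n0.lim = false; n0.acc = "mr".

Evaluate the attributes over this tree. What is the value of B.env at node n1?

5

1. n0.lim = false  [given at root]
2. n0.acc = "mr"  [given at root]
3. n1.depth = "xv"  ["xv"]
4. n4.pre = false  [terminal]
5. n5.off = 3  [terminal]
6. n3.tag = true  [d.off > 2]
7. n3.ok = "rz"  ["rz"]
8. n3.pre = true  [d.off > 2]
9. n3.acc = 2  [d.off - 1]
10. n7.fin = 28  [terminal]
11. n8.fin = 28  [terminal]
12. n9.fin = 5  [terminal]
13. n6.tag = false  [g₁.fin > 28]
14. n6.ok = "vq"  ["vq"]
15. n6.pre = true  [g₁.fin == 28]
16. n6.acc = 17  [g₁.fin + g₀.fin - 39]
17. n11.pre = false  [terminal]
18. n12.pre = true  [terminal]
19. n13.off = 12  [terminal]
20. n10.tag = true  [c₁.pre == true]
21. n10.lab = 2  [d.off - 10]
22. n2.tag = true  [A₁.acc > 16]
23. n2.lab = 28  [A₁.acc + C₁.lab + 9]
24. n14.lim = false  [C.tag == false]
25. n14.acc = "xvn"  [B.depth ++ "n"]
26. n16.pre = false  [terminal]
27. n15.tag = true  [c.pre == false]
28. n15.ok = "nn"  ["nn"]
29. n15.pre = false  [c.pre == true]
30. n15.acc = 16  [16]
31. n17.lim = true  [A.acc > 15]
32. n17.acc = "qq"  ["qq"]
33. n18.fin = -6  [terminal]
34. n17.sig = true  [S.lim == true]
35. n14.sig = false  [false]
36. n1.env = 5  [C.lab - 23]
37. n1.acc = -4  [len(B.depth) - 6]
38. n19.depth = "zmr"  ["z" ++ S.acc]
39. n20.fin = 18  [terminal]
40. n22.fin = 19  [terminal]
41. n21.tag = true  [true]
42. n21.ok = "ku"  ["ku"]
43. n21.pre = true  [g.fin > 18]
44. n21.acc = -6  [g.fin - 25]
45. n19.env = -4  [A.acc + 2]
46. n19.acc = 30  [g.fin + 12]
47. n0.sig = true  [S.lim == false]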